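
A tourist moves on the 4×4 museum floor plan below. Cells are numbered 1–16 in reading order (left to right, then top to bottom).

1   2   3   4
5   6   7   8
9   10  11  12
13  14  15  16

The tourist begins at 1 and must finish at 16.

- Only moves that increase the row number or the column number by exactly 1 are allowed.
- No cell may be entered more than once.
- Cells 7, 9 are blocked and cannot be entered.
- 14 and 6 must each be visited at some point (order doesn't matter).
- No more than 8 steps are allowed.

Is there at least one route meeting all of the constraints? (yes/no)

One route that works: 1 → 5 → 6 → 10 → 14 → 15 → 16.

yes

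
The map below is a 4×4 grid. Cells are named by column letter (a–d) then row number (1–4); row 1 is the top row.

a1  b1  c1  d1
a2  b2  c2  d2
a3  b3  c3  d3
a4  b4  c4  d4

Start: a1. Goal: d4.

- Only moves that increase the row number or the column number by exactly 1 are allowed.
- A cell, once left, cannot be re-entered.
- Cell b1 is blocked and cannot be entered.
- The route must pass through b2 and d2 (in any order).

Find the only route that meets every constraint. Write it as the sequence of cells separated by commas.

a1, a2, b2, c2, d2, d3, d4

Moves only go right or down, so the column and row indices never decrease.
Route from a1: down to a2, 3× right (reaching d2), 2× down (reaching d4) — 6 moves in all.
Check: all required cells visited.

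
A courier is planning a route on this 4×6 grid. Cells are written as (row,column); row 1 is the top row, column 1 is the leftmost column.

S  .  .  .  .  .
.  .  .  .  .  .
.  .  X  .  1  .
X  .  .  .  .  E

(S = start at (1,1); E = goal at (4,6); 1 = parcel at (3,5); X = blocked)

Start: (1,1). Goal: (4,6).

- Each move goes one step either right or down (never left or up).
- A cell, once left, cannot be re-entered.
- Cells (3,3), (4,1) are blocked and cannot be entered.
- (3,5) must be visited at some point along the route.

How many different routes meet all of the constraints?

18

A right/down-only route from (1,1) to (4,6) makes exactly 3 down-moves and 5 right-moves in some order.
With no other constraints that would be C(8,3) = 56 routes.
Split at (3,5) and multiply the segment counts (each segment already excludes blocked cells): (1,1)→(3,5): 9; (3,5)→(4,6): 2; product = 18.
That gives 18 routes.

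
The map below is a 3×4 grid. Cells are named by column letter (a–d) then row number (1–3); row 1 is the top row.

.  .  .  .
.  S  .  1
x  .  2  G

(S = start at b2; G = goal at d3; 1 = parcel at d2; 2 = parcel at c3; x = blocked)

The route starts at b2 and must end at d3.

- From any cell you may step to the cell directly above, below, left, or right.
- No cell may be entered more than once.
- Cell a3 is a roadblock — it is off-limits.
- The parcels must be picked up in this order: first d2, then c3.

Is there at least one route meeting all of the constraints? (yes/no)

One route that works: b2 → b1 → c1 → d1 → d2 → c2 → c3 → d3.

yes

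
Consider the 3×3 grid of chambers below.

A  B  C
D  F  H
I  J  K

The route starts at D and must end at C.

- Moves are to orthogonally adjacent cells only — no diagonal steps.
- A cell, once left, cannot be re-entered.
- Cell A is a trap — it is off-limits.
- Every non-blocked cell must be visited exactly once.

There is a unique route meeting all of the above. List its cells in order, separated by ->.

Need to visit all 8 open cells exactly once, starting at D and ending at C.
Cell B has only two open neighbours (F and C), so the path must pass straight through it: one of those is the cell it's entered from and the other is where it exits.
Route from D: down 1 to I, right 2 to K, up 1 to H, left 1 to F, up 1 to B, right 1 to C — 7 moves in all.
Check: all 8 open cells covered.

D -> I -> J -> K -> H -> F -> B -> C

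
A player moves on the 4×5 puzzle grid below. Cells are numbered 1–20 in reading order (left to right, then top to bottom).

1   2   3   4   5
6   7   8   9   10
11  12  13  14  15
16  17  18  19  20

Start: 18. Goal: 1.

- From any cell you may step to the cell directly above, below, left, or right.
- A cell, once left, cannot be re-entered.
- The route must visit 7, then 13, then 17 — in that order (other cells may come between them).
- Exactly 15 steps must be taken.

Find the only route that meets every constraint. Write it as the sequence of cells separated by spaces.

18 19 14 9 4 3 2 7 8 13 12 17 16 11 6 1

The waypoints must appear in the order 7, 13, 17, with no cell reused.
Route from 18: right 1 to 19, up 3 to 4, left 2 to 2, down 1 to 7, right 1 to 8, down 1 to 13, left 1 to 12, down 1 to 17, left 1 to 16, up 3 to 1 — 15 moves in all.
Check: order respected (7 at step 7, 13 at step 9, 17 at step 11); 15 moves as required.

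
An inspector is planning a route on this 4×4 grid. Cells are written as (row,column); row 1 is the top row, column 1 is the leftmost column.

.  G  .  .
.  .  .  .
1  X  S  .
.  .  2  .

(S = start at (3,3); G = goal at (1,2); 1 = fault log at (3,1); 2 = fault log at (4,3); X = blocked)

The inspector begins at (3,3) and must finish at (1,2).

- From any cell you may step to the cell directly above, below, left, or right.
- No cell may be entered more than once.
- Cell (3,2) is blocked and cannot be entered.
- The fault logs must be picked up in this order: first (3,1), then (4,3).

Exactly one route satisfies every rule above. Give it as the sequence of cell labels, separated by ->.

The waypoints must appear in the order (3,1), (4,3), with no cell reused.
Route from (3,3): up 1 to (2,3), left 2 to (2,1), down 2 to (4,1), right 3 to (4,4), up 3 to (1,4), left 2 to (1,2) — 13 moves in all.
Check: order respected (1 at step 4, 2 at step 7).

(3,3) -> (2,3) -> (2,2) -> (2,1) -> (3,1) -> (4,1) -> (4,2) -> (4,3) -> (4,4) -> (3,4) -> (2,4) -> (1,4) -> (1,3) -> (1,2)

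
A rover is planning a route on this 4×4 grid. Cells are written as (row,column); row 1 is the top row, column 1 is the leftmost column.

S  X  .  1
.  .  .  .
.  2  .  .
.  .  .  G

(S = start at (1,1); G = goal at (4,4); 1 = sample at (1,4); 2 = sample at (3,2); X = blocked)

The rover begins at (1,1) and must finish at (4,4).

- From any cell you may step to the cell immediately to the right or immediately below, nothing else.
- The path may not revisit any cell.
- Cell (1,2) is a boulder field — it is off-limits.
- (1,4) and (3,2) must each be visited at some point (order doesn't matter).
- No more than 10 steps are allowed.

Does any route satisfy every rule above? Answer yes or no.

(3,2) is below but to the left of (1,4): going (1,4) → (3,2) would need a leftward move and (3,2) → (1,4) an upward move, so no right/down-only route can visit both required cells.

no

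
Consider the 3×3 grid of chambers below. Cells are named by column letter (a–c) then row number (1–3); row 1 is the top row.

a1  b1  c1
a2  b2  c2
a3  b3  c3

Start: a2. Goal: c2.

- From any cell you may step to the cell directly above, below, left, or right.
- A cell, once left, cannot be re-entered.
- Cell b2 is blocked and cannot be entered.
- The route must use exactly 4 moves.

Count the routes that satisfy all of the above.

2

Need simple routes of exactly 4 moves from a2 to c2 (Manhattan distance 2, so 1 moves are spent on a detour and 1 undoing it).
Enumerating: a2 a1 b1 c1 c2 | a2 a3 b3 c3 c2.
That gives 2 routes.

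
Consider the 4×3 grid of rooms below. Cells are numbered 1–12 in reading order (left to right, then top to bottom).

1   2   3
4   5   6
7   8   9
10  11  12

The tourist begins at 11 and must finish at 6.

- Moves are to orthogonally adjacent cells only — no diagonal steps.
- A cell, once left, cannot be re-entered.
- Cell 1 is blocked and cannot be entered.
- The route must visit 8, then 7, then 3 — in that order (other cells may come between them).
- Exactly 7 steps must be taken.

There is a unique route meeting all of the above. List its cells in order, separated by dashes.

11 - 8 - 7 - 4 - 5 - 2 - 3 - 6

The waypoints must appear in the order 8, 7, 3, with no cell reused.
Route from 11: up to 8, left to 7, up to 4, right to 5, up to 2, right to 3, down to 6 — 7 moves in all.
Check: order respected (8 at step 1, 7 at step 2, 3 at step 6); 7 moves as required.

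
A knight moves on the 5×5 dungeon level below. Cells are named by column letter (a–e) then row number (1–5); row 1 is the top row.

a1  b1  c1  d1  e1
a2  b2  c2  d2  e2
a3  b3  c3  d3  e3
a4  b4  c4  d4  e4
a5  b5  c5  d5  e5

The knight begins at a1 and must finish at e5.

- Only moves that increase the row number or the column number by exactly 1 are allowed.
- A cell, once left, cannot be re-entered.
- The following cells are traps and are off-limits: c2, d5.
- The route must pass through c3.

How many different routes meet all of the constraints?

A right/down-only route from a1 to e5 makes exactly 4 down-moves and 4 right-moves in some order.
With no other constraints that would be C(8,4) = 70 routes.
Split at c3 and multiply the segment counts (each segment already excludes blocked cells): a1→c3: 3; c3→e5: 3; product = 9.
That gives 9 routes.

9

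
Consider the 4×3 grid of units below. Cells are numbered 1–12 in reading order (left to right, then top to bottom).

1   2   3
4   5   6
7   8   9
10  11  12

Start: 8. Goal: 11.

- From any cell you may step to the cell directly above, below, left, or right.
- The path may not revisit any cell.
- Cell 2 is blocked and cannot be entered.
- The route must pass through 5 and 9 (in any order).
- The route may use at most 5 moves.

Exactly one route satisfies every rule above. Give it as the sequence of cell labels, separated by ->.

The 5-move cap with required stops at 5, 9 leaves no slack for detours.
Route from 8: up to 5, right to 6, 2× down (reaching 12), left to 11 — 5 moves in all.
Check: all required cells visited; 5 ≤ 5 moves.

8 -> 5 -> 6 -> 9 -> 12 -> 11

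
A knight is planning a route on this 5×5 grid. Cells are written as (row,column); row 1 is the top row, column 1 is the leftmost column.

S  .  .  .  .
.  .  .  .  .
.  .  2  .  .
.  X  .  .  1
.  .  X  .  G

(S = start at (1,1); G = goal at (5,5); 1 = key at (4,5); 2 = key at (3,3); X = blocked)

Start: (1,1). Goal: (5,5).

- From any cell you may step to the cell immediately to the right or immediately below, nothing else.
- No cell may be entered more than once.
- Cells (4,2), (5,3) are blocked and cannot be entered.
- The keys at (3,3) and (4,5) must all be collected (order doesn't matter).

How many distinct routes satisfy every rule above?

18

A right/down-only route from (1,1) to (5,5) makes exactly 4 down-moves and 4 right-moves in some order.
With no other constraints that would be C(8,4) = 70 routes.
A monotone route can only reach the required cells in the order (3,3), (4,5), so split there and multiply the segment counts (each segment already excludes blocked cells): (1,1)→(3,3): 6; (3,3)→(4,5): 3; (4,5)→(5,5): 1; product = 18.
That gives 18 routes.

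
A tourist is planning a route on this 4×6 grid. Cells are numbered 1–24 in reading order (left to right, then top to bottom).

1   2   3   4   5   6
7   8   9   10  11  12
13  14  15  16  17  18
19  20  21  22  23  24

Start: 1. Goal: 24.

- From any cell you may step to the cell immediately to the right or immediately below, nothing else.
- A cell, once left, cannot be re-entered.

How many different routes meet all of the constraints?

A right/down-only route from 1 to 24 makes exactly 3 down-moves and 5 right-moves in some order.
With no other constraints that would be C(8,3) = 56 routes.
That gives 56 routes.

56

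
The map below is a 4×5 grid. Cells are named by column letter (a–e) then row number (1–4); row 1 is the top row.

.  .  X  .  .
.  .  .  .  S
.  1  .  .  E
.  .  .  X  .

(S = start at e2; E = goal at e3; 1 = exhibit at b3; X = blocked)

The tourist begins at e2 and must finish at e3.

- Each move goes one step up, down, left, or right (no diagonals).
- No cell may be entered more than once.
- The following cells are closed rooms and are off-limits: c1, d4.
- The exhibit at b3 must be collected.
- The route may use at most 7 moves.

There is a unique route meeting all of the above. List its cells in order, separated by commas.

e2, d2, c2, b2, b3, c3, d3, e3

The budget equals the shortest possible length, so every move has to be on a shortest route through the required cells.
Route from e2: 3× left (reaching b2), down to b3, 3× right (reaching e3) — 7 moves in all.
Check: all required cells visited; 7 ≤ 7 moves.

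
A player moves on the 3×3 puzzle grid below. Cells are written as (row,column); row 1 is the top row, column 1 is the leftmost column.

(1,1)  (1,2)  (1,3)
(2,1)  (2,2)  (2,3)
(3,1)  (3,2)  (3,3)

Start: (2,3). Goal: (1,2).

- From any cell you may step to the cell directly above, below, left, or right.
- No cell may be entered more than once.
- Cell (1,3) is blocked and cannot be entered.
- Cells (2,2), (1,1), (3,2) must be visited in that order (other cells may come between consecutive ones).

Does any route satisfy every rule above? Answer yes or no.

Ignoring the required order, 2 revisit-free routes from (2,3) to (1,2) pass through all of (2,2), (1,1), and (3,2); the waypoint orders that occur are (3,2) → (2,2) → (1,1) (1); (2,2) → (3,2) → (1,1) (1) — never (2,2) → (1,1) → (3,2).

no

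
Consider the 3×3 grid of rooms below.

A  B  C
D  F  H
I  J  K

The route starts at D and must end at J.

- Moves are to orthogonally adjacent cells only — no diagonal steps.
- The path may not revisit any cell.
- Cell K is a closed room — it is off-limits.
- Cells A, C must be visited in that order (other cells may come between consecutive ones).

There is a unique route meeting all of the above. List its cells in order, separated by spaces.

The waypoints must appear in the order A, C, with no cell reused.
Route from D: up 1 to A, right 2 to C, down 1 to H, left 1 to F, down 1 to J — 6 moves in all.
Check: order respected (A at step 1, C at step 3).

D A B C H F J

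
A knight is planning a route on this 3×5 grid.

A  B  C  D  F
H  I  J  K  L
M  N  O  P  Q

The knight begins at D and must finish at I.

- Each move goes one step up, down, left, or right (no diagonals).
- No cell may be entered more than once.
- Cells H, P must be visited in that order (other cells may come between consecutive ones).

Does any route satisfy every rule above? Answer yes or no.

yes

One route that works: D → C → B → A → H → M → N → O → P → K → J → I.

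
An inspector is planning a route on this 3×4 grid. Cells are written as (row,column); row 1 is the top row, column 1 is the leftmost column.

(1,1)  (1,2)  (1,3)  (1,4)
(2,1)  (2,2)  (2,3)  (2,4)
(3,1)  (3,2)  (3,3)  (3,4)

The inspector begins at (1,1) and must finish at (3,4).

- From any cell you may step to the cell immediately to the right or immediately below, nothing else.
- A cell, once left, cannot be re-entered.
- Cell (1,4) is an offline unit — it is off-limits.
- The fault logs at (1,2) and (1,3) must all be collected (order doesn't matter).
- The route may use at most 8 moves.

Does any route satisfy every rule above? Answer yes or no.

yes

One route that works: (1,1) → (1,2) → (1,3) → (2,3) → (3,3) → (3,4).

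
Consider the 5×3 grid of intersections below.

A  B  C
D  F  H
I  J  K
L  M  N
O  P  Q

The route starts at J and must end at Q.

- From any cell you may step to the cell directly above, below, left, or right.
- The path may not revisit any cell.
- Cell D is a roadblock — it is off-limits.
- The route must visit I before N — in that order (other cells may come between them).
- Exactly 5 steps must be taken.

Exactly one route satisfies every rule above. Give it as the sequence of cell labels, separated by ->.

J -> I -> L -> M -> N -> Q

The waypoints must appear in the order I, N, with no cell reused.
Route from J: left to I, down to L, 2× right (reaching N), down to Q — 5 moves in all.
Check: order respected (I at step 1, N at step 4); 5 moves as required.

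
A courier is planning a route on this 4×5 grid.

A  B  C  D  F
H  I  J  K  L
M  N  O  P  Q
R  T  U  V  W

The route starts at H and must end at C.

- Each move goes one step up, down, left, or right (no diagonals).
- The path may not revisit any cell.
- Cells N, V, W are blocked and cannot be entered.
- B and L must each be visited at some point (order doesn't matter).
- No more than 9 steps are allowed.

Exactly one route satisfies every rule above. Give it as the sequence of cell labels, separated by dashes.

Any route must reach B and L and still end at C within 9 moves, so the order of the required stops is forced.
Route from H: up to A, right to B, down to I, 3× right (reaching L), up to F, 2× left (reaching C) — 9 moves in all.
Check: all required cells visited; 9 ≤ 9 moves.

H - A - B - I - J - K - L - F - D - C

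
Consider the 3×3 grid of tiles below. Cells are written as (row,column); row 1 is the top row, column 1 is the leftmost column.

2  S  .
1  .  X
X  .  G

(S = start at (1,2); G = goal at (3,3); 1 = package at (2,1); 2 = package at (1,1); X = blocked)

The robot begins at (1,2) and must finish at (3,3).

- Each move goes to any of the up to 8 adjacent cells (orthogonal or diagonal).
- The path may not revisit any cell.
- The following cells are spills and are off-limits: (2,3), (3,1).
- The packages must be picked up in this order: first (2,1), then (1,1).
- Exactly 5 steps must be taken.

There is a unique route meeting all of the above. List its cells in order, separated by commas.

The waypoints must appear in the order (2,1), (1,1), with no cell reused.
Route from (1,2): down-left to (2,1), up to (1,1), down-right to (2,2), down to (3,2), right to (3,3) — 5 moves in all.
Check: order respected (1 at step 1, 2 at step 2); 5 moves as required.

(1,2), (2,1), (1,1), (2,2), (3,2), (3,3)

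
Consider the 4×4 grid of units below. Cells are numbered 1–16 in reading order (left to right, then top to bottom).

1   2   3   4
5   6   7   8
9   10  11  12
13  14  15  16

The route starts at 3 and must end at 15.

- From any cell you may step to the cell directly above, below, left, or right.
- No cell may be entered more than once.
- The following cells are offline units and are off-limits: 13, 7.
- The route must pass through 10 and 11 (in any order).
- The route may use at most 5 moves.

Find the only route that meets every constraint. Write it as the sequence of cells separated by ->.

3 -> 2 -> 6 -> 10 -> 11 -> 15

Any route must reach 10 and 11 and still end at 15 within 5 moves, so the order of the required stops is forced.
Route from 3: left to 2, 2× down (reaching 10), right to 11, down to 15 — 5 moves in all.
Check: all required cells visited; 5 ≤ 5 moves.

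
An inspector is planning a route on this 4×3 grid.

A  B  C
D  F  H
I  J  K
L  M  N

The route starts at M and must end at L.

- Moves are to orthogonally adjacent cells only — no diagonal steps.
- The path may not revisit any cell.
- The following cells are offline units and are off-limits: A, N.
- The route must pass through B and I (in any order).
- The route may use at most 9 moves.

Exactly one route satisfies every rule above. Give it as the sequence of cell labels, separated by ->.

M -> J -> K -> H -> C -> B -> F -> D -> I -> L

The budget equals the shortest possible length, so every move has to be on a shortest route through the required cells.
Route from M: up to J, right to K, 2× up (reaching C), left to B, down to F, left to D, 2× down (reaching L) — 9 moves in all.
Check: all required cells visited; 9 ≤ 9 moves.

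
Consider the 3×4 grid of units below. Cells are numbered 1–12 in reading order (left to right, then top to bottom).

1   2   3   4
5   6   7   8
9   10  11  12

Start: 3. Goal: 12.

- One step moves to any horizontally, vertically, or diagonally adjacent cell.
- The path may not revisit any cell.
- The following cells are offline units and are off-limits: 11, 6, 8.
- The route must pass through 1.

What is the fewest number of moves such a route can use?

6

Any route passes through 1 somewhere between 3 and 12. Summing Chebyshev distances along the two legs (3 → 1 → 12) gives a lower bound of 2 + 3 = 5 moves.
The shortest route satisfying every rule uses 6 moves: 3 → 2 → 1 → 5 → 10 → 7 → 12.
The bound of 5 isn't tight here; checking systematically, no route of length 5 through 5 satisfies every constraint, so 6 is the minimum.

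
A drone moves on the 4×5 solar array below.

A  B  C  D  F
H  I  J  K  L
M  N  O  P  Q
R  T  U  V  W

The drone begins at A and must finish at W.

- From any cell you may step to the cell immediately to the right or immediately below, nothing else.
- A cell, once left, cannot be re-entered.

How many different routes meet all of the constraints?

A right/down-only route from A to W makes exactly 3 down-moves and 4 right-moves in some order.
With no other constraints that would be C(7,3) = 35 routes.
That gives 35 routes.

35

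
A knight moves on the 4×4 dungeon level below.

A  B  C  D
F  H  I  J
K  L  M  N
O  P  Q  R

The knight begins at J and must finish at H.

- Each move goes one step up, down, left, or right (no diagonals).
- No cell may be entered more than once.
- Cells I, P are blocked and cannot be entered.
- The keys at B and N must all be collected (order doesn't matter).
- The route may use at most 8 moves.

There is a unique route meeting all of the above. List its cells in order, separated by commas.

J, N, M, L, K, F, A, B, H

Any route must reach B and N and still end at H within 8 moves, so the order of the required stops is forced.
Route from J: down to N, 3× left (reaching K), 2× up (reaching A), right to B, down to H — 8 moves in all.
Check: all required cells visited; 8 ≤ 8 moves.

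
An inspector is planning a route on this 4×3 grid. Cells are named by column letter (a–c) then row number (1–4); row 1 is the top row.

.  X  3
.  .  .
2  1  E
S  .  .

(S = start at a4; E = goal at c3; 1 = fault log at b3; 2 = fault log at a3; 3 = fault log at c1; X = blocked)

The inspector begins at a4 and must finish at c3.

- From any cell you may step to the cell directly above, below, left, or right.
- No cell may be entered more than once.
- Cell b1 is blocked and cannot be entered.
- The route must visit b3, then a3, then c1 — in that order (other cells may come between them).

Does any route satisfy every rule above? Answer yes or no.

no

c1 must be visited but has only one open neighbour (c2), and it is neither the start nor the goal — the route would have to enter and leave through c2, re-entering it.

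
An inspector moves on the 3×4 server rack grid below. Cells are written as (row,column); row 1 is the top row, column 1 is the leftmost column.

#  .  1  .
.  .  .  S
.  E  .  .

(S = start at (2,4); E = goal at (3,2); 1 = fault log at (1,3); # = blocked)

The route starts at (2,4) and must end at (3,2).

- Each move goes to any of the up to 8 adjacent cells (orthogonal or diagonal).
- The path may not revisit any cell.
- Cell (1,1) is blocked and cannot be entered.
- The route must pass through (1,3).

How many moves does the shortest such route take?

Any route passes through (1,3) somewhere between (2,4) and (3,2). Summing Chebyshev distances along the two legs ((2,4) → (1,3) → (3,2)) gives a lower bound of 1 + 2 = 3 moves.
A route of 3 moves achieves this: (2,4) → (1,3) → (2,2) → (3,2).
Since 3 matches the lower bound, it is optimal.

3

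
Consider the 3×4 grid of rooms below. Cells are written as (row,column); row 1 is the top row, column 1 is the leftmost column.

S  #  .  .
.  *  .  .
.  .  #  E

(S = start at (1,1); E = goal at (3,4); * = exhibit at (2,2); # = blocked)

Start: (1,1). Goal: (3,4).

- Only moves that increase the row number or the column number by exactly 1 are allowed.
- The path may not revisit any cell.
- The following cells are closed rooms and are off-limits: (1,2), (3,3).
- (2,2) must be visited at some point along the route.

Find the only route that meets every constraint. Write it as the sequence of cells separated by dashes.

Moves only go right or down, so the column and row indices never decrease.
Route from (1,1): down 1 to (2,1), right 3 to (2,4), down 1 to (3,4) — 5 moves in all.
Check: all required cells visited.

(1,1) - (2,1) - (2,2) - (2,3) - (2,4) - (3,4)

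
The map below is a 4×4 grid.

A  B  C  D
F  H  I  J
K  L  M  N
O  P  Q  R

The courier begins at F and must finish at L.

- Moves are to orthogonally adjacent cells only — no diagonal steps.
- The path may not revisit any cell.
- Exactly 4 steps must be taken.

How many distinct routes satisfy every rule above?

3

Need simple routes of exactly 4 moves from F to L (Manhattan distance 2, so 1 moves are spent on a detour and 1 undoing it).
Enumerating: F A B H L | F K O P L | F H I M L.
That gives 3 routes.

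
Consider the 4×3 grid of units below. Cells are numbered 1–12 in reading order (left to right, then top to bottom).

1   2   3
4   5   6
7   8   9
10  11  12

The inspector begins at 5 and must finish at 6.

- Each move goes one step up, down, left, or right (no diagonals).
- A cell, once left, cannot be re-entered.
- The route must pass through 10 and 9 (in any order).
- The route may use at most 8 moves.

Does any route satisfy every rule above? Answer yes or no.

yes

One route that works: 5 → 8 → 7 → 10 → 11 → 12 → 9 → 6.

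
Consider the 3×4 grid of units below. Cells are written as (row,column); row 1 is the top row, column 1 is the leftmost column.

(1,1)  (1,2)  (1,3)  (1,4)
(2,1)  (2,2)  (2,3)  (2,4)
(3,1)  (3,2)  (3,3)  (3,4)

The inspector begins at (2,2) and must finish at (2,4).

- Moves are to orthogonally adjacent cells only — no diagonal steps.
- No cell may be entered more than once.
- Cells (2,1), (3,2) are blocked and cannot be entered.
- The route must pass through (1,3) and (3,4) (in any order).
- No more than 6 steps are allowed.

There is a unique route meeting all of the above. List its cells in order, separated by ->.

(2,2) -> (1,2) -> (1,3) -> (2,3) -> (3,3) -> (3,4) -> (2,4)

The budget equals the shortest possible length, so every move has to be on a shortest route through the required cells.
Route from (2,2): up 1 to (1,2), right 1 to (1,3), down 2 to (3,3), right 1 to (3,4), up 1 to (2,4) — 6 moves in all.
Check: all required cells visited; 6 ≤ 6 moves.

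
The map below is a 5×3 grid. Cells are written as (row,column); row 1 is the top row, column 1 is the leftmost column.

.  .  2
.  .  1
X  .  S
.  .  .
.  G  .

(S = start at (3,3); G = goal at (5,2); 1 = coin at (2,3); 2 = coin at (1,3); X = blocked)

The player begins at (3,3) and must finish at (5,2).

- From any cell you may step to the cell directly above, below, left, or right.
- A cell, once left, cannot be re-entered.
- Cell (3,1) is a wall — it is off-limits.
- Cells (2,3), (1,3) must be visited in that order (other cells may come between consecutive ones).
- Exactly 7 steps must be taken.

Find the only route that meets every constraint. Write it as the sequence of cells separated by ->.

(3,3) -> (2,3) -> (1,3) -> (1,2) -> (2,2) -> (3,2) -> (4,2) -> (5,2)

The waypoints must appear in the order (2,3), (1,3), with no cell reused.
Route from (3,3): up 2 to (1,3), left 1 to (1,2), down 4 to (5,2) — 7 moves in all.
Check: order respected (1 at step 1, 2 at step 2); 7 moves as required.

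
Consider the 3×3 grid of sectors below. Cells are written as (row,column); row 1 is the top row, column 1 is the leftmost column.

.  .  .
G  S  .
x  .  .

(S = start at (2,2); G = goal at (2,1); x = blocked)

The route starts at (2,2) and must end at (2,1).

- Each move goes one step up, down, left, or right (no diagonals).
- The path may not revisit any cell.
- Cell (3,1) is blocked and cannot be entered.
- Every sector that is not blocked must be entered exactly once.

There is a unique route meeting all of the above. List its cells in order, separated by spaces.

(2,2) (3,2) (3,3) (2,3) (1,3) (1,2) (1,1) (2,1)

Need to visit all 8 open cells exactly once, starting at (2,2) and ending at (2,1).
Cell (1,3) has only two open neighbours ((2,3) and (1,2)), so the path must pass straight through it: one of those is the cell it's entered from and the other is where it exits.
Route from (2,2): down 1 to (3,2), right 1 to (3,3), up 2 to (1,3), left 2 to (1,1), down 1 to (2,1) — 7 moves in all.
Check: all 8 open cells covered.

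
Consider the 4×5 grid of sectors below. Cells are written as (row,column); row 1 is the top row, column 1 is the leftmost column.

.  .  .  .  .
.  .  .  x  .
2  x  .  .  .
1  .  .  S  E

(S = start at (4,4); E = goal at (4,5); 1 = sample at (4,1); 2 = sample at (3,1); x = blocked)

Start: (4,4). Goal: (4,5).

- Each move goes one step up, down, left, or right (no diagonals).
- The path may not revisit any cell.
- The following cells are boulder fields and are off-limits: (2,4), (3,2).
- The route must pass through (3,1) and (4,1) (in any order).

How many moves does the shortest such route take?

Any route passes through (3,1) and (4,1) in some order between (4,4) and (4,5). Summing Manhattan distances along each leg and taking the cheapest ordering ((4,4) → (4,1) → (3,1) → (4,5)) gives a lower bound of 3 + 1 + 5 = 9 moves.
The shortest route satisfying every rule uses 11 moves: (4,4) → (4,3) → (4,2) → (4,1) → (3,1) → (2,1) → (2,2) → (2,3) → (3,3) → (3,4) → (3,5) → (4,5).
The no-revisit rule (legs can't share cells) pushes the minimum above the 9-move bound; an exhaustive check rules out every length from 9 to 10, leaving 11 as the minimum.

11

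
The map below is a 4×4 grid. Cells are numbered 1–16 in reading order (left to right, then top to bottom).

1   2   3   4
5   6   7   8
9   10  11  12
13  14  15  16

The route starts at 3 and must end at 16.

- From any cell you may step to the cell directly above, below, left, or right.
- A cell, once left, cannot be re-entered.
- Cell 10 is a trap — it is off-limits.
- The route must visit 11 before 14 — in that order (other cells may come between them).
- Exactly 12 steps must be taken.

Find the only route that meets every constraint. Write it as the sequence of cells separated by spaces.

The waypoints must appear in the order 11, 14, with no cell reused.
Route from 3: right 1 to 4, down 2 to 12, left 1 to 11, up 1 to 7, left 2 to 5, down 2 to 13, right 3 to 16 — 12 moves in all.
Check: order respected (11 at step 4, 14 at step 10); 12 moves as required.

3 4 8 12 11 7 6 5 9 13 14 15 16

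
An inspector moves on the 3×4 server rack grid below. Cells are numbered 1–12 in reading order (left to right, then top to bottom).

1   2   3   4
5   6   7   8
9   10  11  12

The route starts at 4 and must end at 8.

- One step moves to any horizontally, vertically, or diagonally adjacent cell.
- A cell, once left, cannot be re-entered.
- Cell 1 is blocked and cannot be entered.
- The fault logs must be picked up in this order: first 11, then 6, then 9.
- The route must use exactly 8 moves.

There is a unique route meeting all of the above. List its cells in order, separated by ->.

4 -> 7 -> 11 -> 6 -> 9 -> 5 -> 2 -> 3 -> 8

The waypoints must appear in the order 11, 6, 9, with no cell reused.
Route from 4: down-left 1 to 7, down 1 to 11, up-left 1 to 6, down-left 1 to 9, up 1 to 5, up-right 1 to 2, right 1 to 3, down-right 1 to 8 — 8 moves in all.
Check: order respected (11 at step 2, 6 at step 3, 9 at step 4); 8 moves as required.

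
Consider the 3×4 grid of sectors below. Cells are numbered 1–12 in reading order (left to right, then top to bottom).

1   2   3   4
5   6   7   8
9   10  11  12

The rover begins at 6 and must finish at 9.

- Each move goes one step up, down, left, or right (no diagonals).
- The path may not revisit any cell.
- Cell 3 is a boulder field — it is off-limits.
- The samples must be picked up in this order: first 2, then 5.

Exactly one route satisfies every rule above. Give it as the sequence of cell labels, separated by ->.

The waypoints must appear in the order 2, 5, with no cell reused.
Route from 6: up to 2, left to 1, 2× down (reaching 9) — 4 moves in all.
Check: order respected (2 at step 1, 5 at step 3).

6 -> 2 -> 1 -> 5 -> 9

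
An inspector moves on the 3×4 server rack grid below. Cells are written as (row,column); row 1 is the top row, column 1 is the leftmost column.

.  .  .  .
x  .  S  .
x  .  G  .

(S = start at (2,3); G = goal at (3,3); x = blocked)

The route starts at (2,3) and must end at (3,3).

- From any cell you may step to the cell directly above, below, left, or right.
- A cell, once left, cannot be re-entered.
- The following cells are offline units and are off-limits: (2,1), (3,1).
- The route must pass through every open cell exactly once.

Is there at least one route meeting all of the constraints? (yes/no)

Cell (1,1) has only one open neighbour but is neither the start nor the goal, so a Hamiltonian route would have to both enter and leave it through the same neighbour — impossible without revisiting.

no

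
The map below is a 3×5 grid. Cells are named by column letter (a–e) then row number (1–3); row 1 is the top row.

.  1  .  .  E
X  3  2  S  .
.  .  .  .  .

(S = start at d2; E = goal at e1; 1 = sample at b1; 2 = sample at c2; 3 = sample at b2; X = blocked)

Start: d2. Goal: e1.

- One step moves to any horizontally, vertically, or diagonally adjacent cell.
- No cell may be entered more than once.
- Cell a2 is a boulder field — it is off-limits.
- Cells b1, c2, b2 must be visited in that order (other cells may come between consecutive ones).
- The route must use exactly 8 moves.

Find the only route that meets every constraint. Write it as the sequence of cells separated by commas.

The waypoints must appear in the order b1, c2, b2, with no cell reused.
Route from d2: up-left 1 to c1, left 1 to b1, down-right 1 to c2, left 1 to b2, down-right 1 to c3, right 1 to d3, up-right 1 to e2, up 1 to e1 — 8 moves in all.
Check: order respected (1 at step 2, 2 at step 3, 3 at step 4); 8 moves as required.

d2, c1, b1, c2, b2, c3, d3, e2, e1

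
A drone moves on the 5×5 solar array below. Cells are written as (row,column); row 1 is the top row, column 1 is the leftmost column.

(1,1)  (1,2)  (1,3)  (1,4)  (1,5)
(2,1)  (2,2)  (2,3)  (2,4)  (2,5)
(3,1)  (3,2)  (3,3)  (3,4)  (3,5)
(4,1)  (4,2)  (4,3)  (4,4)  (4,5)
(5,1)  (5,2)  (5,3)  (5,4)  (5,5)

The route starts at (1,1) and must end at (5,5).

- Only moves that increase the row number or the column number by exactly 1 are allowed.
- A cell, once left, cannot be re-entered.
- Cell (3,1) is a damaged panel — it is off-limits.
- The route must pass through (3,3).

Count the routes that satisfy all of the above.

30

A right/down-only route from (1,1) to (5,5) makes exactly 4 down-moves and 4 right-moves in some order.
With no other constraints that would be C(8,4) = 70 routes.
Split at (3,3) and multiply the segment counts (each segment already excludes blocked cells): (1,1)→(3,3): 5; (3,3)→(5,5): 6; product = 30.
That gives 30 routes.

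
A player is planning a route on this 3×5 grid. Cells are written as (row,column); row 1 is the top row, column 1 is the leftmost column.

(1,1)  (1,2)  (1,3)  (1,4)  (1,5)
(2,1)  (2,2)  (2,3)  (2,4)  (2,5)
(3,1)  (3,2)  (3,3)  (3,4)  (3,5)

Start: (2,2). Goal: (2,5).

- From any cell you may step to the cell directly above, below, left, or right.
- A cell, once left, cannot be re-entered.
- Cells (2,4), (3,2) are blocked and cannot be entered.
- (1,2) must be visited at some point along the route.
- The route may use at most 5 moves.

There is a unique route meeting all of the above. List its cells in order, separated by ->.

(2,2) -> (1,2) -> (1,3) -> (1,4) -> (1,5) -> (2,5)

The budget equals the shortest possible length, so every move has to be on a shortest route through the required cells.
Route from (2,2): up 1 to (1,2), right 3 to (1,5), down 1 to (2,5) — 5 moves in all.
Check: all required cells visited; 5 ≤ 5 moves.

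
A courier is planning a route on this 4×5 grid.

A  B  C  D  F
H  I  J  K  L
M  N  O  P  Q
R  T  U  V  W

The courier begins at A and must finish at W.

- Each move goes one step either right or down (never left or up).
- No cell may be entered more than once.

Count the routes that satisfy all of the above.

A right/down-only route from A to W makes exactly 3 down-moves and 4 right-moves in some order.
With no other constraints that would be C(7,3) = 35 routes.
That gives 35 routes.

35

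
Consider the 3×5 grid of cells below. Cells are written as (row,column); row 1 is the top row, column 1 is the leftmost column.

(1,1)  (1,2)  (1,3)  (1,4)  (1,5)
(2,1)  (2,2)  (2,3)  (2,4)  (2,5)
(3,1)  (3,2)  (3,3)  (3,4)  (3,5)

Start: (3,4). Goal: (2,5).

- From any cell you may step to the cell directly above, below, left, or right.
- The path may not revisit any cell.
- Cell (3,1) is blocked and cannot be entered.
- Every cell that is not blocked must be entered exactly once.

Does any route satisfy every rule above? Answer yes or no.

no

Colour the cells like a checkerboard: each orthogonal step flips colour, so a Hamiltonian route alternates colours. Here there are 7 cells of one colour and 7 of the other, with start on the same colour as the goal — the counts and endpoints can't be arranged into an alternating sequence of length 14, so no Hamiltonian route exists.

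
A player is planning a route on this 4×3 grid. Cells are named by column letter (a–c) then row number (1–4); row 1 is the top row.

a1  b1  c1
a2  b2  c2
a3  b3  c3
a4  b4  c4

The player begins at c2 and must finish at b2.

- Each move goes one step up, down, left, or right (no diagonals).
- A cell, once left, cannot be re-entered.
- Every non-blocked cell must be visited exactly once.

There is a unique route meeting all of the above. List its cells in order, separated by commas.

c2, c1, b1, a1, a2, a3, a4, b4, c4, c3, b3, b2

Need to visit all 12 open cells exactly once, starting at c2 and ending at b2.
Cell a1 has only two open neighbours (a2 and b1), so the path must pass straight through it: one of those is the cell it's entered from and the other is where it exits.
Route from c2: up to c1, 2× left (reaching a1), 3× down (reaching a4), 2× right (reaching c4), up to c3, left to b3, up to b2 — 11 moves in all.
Check: all 12 open cells covered.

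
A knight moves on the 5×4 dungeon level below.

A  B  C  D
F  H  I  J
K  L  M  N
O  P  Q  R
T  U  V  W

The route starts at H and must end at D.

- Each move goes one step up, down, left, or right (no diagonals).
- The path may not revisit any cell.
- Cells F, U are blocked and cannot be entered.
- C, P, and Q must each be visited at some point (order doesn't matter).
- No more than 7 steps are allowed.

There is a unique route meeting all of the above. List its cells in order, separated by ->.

The budget equals the shortest possible length, so every move has to be on a shortest route through the required cells.
Route from H: 2× down (reaching P), right to Q, 3× up (reaching C), right to D — 7 moves in all.
Check: all required cells visited; 7 ≤ 7 moves.

H -> L -> P -> Q -> M -> I -> C -> D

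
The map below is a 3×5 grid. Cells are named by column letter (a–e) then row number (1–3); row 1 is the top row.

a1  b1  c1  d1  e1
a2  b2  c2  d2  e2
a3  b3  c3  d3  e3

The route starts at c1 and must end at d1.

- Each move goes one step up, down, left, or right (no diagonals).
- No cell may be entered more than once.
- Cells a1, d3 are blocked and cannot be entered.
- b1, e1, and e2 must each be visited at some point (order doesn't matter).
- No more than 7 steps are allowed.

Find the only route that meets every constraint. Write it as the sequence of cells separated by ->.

c1 -> b1 -> b2 -> c2 -> d2 -> e2 -> e1 -> d1

The 7-move cap with required stops at b1, e1, e2 leaves no slack for detours.
Route from c1: left 1 to b1, down 1 to b2, right 3 to e2, up 1 to e1, left 1 to d1 — 7 moves in all.
Check: all required cells visited; 7 ≤ 7 moves.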